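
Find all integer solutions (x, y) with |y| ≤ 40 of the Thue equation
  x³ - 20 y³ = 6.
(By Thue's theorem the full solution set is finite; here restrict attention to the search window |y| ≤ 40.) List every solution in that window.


The equation is x³ - 20y³ = 6. For fixed y, x³ = 20·y³ + 6, so a solution requires the RHS to be a perfect cube.
Strategy: iterate y from -40 to 40, compute RHS = 20·y³ + 6, and check whether it is a (positive or negative) perfect cube.
Check small values of y:
  y = 0: RHS = 6 is not a perfect cube.
  y = 1: RHS = 26 is not a perfect cube.
  y = -1: RHS = -14 is not a perfect cube.
  y = 2: RHS = 166 is not a perfect cube.
  y = -2: RHS = -154 is not a perfect cube.
  y = 3: RHS = 546 is not a perfect cube.
  y = -3: RHS = -534 is not a perfect cube.
Continuing the search up to |y| = 40 finds no solutions either.
No (x, y) in the scanned range satisfies the equation.

No integer solutions with |y| ≤ 40.


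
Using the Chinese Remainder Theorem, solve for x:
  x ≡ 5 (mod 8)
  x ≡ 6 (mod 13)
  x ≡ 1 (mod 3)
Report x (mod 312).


Moduli 8, 13, 3 are pairwise coprime; by CRT there is a unique solution modulo M = 8 · 13 · 3 = 312.
Solve pairwise, accumulating the modulus:
  Start with x ≡ 5 (mod 8).
  Combine with x ≡ 6 (mod 13): since gcd(8, 13) = 1, we get a unique residue mod 104.
    Write x = 5 + 8·t and substitute into x ≡ 6 (mod 13): 8·t ≡ 6 − 5 = 1 (mod 13).
    The inverse of 8 mod 13 is 5 (since 8·5 = 40 = 3·13 + 1), so t ≡ 5·1 = 5 ≡ 5 (mod 13).
    Then x = 5 + 8·5 = 45, valid modulo lcm(8, 13) = 104: x ≡ 45 (mod 104).
  Combine with x ≡ 1 (mod 3): since gcd(104, 3) = 1, we get a unique residue mod 312.
    Write x = 45 + 104·t and substitute into x ≡ 1 (mod 3): 104·t ≡ 1 − 45 = -44 (mod 3).
    Reduce coefficients mod 3: 2·t ≡ 1 (mod 3).
    The inverse of 2 mod 3 is 2 (since 2·2 = 4 = 1·3 + 1), so t ≡ 2·1 = 2 ≡ 2 (mod 3).
    Then x = 45 + 104·2 = 253, valid modulo lcm(104, 3) = 312: x ≡ 253 (mod 312).
Verify: 253 mod 8 = 5 ✓, 253 mod 13 = 6 ✓, 253 mod 3 = 1 ✓.

x ≡ 253 (mod 312).


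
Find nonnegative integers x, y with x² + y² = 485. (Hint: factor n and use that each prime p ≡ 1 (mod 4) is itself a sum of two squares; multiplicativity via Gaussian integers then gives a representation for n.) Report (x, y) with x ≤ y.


Step 1: Factor n = 485 = 5 · 97.
Step 2: Check the mod-4 condition on each prime factor: 5 ≡ 1 (mod 4), exponent 1; 97 ≡ 1 (mod 4), exponent 1.
All primes ≡ 3 (mod 4) appear to even exponent (or don't appear), so by the two-squares theorem n IS expressible as a sum of two squares.
Step 3: Build a representation. Here n = 5 · 97 is a product of primes ≡ 1 (mod 4). Each prime p ≡ 1 (mod 4) is itself a sum of two squares; find a² by testing p − a² for a perfect square:
  5: 5 − 1² = 4 = 2² ⇒ 5 = 1² + 2².
  97: 97 − 1² = 96, 97 − 2² = 93, 97 − 3² = 88, 97 − 4² = 81 = 9² ⇒ 97 = 4² + 9².
  Combine using the Brahmagupta–Fibonacci identity (a² + b²)(c² + d²) = (ac − bd)² + (ad + bc)² = (ac + bd)² + (ad − bc)²:
  5 · 97 = 485: from (1² + 2²)(4² + 9²), take (1·4 − 2·9, 1·9 + 2·4) = (4 − 18, 9 + 8) = (-14, 17); dropping signs (only squares matter) gives (14, 17); check 14² + 17² = 196 + 289 = 485 ✓.
Step 4: Order so x ≤ y and verify: 14² + 17² = 196 + 289 = 485 = n. ✓

n = 485 = 14² + 17² (one valid representation with x ≤ y).


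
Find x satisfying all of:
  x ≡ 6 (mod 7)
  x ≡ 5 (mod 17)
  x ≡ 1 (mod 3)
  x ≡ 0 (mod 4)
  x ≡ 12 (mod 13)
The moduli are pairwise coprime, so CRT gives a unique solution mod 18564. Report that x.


Product of moduli M = 7 · 17 · 3 · 4 · 13 = 18564.
Merge one congruence at a time:
  Start: x ≡ 6 (mod 7).
  Combine with x ≡ 5 (mod 17); new modulus lcm = 119.
    Write x = 6 + 7·t and substitute into x ≡ 5 (mod 17): 7·t ≡ 5 − 6 = -1 (mod 17).
    Reduce coefficients mod 17: 7·t ≡ 16 (mod 17).
    The inverse of 7 mod 17 is 5 (since 7·5 = 35 = 2·17 + 1), so t ≡ 5·16 = 80 ≡ 12 (mod 17).
    Then x = 6 + 7·12 = 90, valid modulo lcm(7, 17) = 119: x ≡ 90 (mod 119).
  Combine with x ≡ 1 (mod 3); new modulus lcm = 357.
    Write x = 90 + 119·t and substitute into x ≡ 1 (mod 3): 119·t ≡ 1 − 90 = -89 (mod 3).
    Reduce coefficients mod 3: 2·t ≡ 1 (mod 3).
    The inverse of 2 mod 3 is 2 (since 2·2 = 4 = 1·3 + 1), so t ≡ 2·1 = 2 ≡ 2 (mod 3).
    Then x = 90 + 119·2 = 328, valid modulo lcm(119, 3) = 357: x ≡ 328 (mod 357).
  Combine with x ≡ 0 (mod 4); new modulus lcm = 1428.
    Write x = 328 + 357·t and substitute into x ≡ 0 (mod 4): 357·t ≡ 0 − 328 = -328 (mod 4).
    Reduce coefficients mod 4: 1·t ≡ 0 (mod 4).
    So t ≡ 0 (mod 4).
    Then x = 328 + 357·0 = 328, valid modulo lcm(357, 4) = 1428: x ≡ 328 (mod 1428).
  Combine with x ≡ 12 (mod 13); new modulus lcm = 18564.
    Write x = 328 + 1428·t and substitute into x ≡ 12 (mod 13): 1428·t ≡ 12 − 328 = -316 (mod 13).
    Reduce coefficients mod 13: 11·t ≡ 9 (mod 13).
    The inverse of 11 mod 13 is 6 (since 11·6 = 66 = 5·13 + 1), so t ≡ 6·9 = 54 ≡ 2 (mod 13).
    Then x = 328 + 1428·2 = 3184, valid modulo lcm(1428, 13) = 18564: x ≡ 3184 (mod 18564).
Verify against each original: 3184 mod 7 = 6, 3184 mod 17 = 5, 3184 mod 3 = 1, 3184 mod 4 = 0, 3184 mod 13 = 12.

x ≡ 3184 (mod 18564).


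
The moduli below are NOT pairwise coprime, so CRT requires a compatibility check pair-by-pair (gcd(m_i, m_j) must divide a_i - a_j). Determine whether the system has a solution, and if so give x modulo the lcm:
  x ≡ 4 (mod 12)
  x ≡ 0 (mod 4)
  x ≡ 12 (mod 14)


Moduli 12, 4, 14 are not pairwise coprime, so CRT works modulo lcm(m_i) when all pairwise compatibility conditions hold.
Pairwise compatibility: gcd(m_i, m_j) must divide a_i - a_j for every pair.
Merge one congruence at a time:
  Start: x ≡ 4 (mod 12).
  Combine with x ≡ 0 (mod 4): gcd(12, 4) = 4; 0 - 4 = -4, which IS divisible by 4, so compatible.
    Write x = 4 + 12·t and substitute into x ≡ 0 (mod 4): 12·t ≡ 0 − 4 = -4 (mod 4).
    Divide the congruence (and modulus) by g = 4: 3·t ≡ -1 (mod 1).
    Modulo 1 every t works; take t = 0.
    Then x = 4 + 12·0 = 4, valid modulo lcm(12, 4) = 12: x ≡ 4 (mod 12).
  Combine with x ≡ 12 (mod 14): gcd(12, 14) = 2; 12 - 4 = 8, which IS divisible by 2, so compatible.
    Write x = 4 + 12·t and substitute into x ≡ 12 (mod 14): 12·t ≡ 12 − 4 = 8 (mod 14).
    Divide the congruence (and modulus) by g = 2: 6·t ≡ 4 (mod 7).
    The inverse of 6 mod 7 is 6 (since 6·6 = 36 = 5·7 + 1), so t ≡ 6·4 = 24 ≡ 3 (mod 7).
    Then x = 4 + 12·3 = 40, valid modulo lcm(12, 14) = 84: x ≡ 40 (mod 84).
Verify: 40 mod 12 = 4, 40 mod 4 = 0, 40 mod 14 = 12.

x ≡ 40 (mod 84).


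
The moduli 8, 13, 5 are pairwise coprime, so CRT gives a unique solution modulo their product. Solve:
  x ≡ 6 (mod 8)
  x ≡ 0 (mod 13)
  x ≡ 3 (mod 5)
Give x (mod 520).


Moduli 8, 13, 5 are pairwise coprime; by CRT there is a unique solution modulo M = 8 · 13 · 5 = 520.
Solve pairwise, accumulating the modulus:
  Start with x ≡ 6 (mod 8).
  Combine with x ≡ 0 (mod 13): since gcd(8, 13) = 1, we get a unique residue mod 104.
    Write x = 6 + 8·t and substitute into x ≡ 0 (mod 13): 8·t ≡ 0 − 6 = -6 (mod 13).
    Reduce coefficients mod 13: 8·t ≡ 7 (mod 13).
    The inverse of 8 mod 13 is 5 (since 8·5 = 40 = 3·13 + 1), so t ≡ 5·7 = 35 ≡ 9 (mod 13).
    Then x = 6 + 8·9 = 78, valid modulo lcm(8, 13) = 104: x ≡ 78 (mod 104).
  Combine with x ≡ 3 (mod 5): since gcd(104, 5) = 1, we get a unique residue mod 520.
    Write x = 78 + 104·t and substitute into x ≡ 3 (mod 5): 104·t ≡ 3 − 78 = -75 (mod 5).
    Reduce coefficients mod 5: 4·t ≡ 0 (mod 5).
    The inverse of 4 mod 5 is 4 (since 4·4 = 16 = 3·5 + 1), so t ≡ 4·0 = 0 ≡ 0 (mod 5).
    Then x = 78 + 104·0 = 78, valid modulo lcm(104, 5) = 520: x ≡ 78 (mod 520).
Verify: 78 mod 8 = 6 ✓, 78 mod 13 = 0 ✓, 78 mod 5 = 3 ✓.

x ≡ 78 (mod 520).


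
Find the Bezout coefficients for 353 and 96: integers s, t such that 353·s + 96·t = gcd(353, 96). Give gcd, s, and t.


Euclidean algorithm on (353, 96) — divide until remainder is 0:
  353 = 3 · 96 + 65
  96 = 1 · 65 + 31
  65 = 2 · 31 + 3
  31 = 10 · 3 + 1
  3 = 3 · 1 + 0
gcd(353, 96) = 1.
Track Bezout coefficients alongside the remainders: start with r₀ = 353 = a·1 + b·0 (s = 1, t = 0) and r₁ = 96 = a·0 + b·1 (s = 0, t = 1); each new remainder r_{k+1} = r_{k-1} − q_k·r_k inherits s_{k+1} = s_{k-1} − q_k·s_k, t_{k+1} = t_{k-1} − q_k·t_k, so r_k = a·s_k + b·t_k at every step:
  q = 3: r = 65, s = 1 − 3·0 = 1, t = 0 − 3·1 = -3  (check: 353·1 + 96·(-3) = 65)
  q = 1: r = 31, s = 0 − 1·1 = -1, t = 1 − 1·(-3) = 4  (check: 353·(-1) + 96·4 = 31)
  q = 2: r = 3, s = 1 − 2·(-1) = 3, t = -3 − 2·4 = -11  (check: 353·3 + 96·(-11) = 3)
  q = 10: r = 1, s = -1 − 10·3 = -31, t = 4 − 10·(-11) = 114  (check: 353·(-31) + 96·114 = 1)
The row with r = 1 (the gcd) gives the Bezout coefficients s = -31, t = 114.
Result: 353 · (-31) + 96 · (114) = 1.

gcd(353, 96) = 1; s = -31, t = 114 (check: 353·(-31) + 96·114 = 1).


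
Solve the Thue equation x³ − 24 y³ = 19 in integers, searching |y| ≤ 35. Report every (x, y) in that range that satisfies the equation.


The equation is x³ - 24y³ = 19. For fixed y, x³ = 24·y³ + 19, so a solution requires the RHS to be a perfect cube.
Strategy: iterate y from -35 to 35, compute RHS = 24·y³ + 19, and check whether it is a (positive or negative) perfect cube.
Check small values of y:
  y = 0: RHS = 19 is not a perfect cube.
  y = 1: RHS = 43 is not a perfect cube.
  y = -1: RHS = -5 is not a perfect cube.
  y = 2: RHS = 211 is not a perfect cube.
  y = -2: RHS = -173 is not a perfect cube.
  y = 3: RHS = 667 is not a perfect cube.
  y = -3: RHS = -629 is not a perfect cube.
Continuing the search up to |y| = 35 finds no solutions either.
No (x, y) in the scanned range satisfies the equation.

No integer solutions with |y| ≤ 35.


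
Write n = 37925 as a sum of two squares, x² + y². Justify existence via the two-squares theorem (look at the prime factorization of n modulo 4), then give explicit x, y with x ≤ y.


Step 1: Factor n = 37925 = 5^2 · 37 · 41.
Step 2: Check the mod-4 condition on each prime factor: 5 ≡ 1 (mod 4), exponent 2; 37 ≡ 1 (mod 4), exponent 1; 41 ≡ 1 (mod 4), exponent 1.
All primes ≡ 3 (mod 4) appear to even exponent (or don't appear), so by the two-squares theorem n IS expressible as a sum of two squares.
Step 3: Build a representation. Group n = k² · m with k = 5 and m = 37 · 41 = 1517 (a product of primes ≡ 1 (mod 4)); a representation of m scales to one of n via (k·x)² + (k·y)² = k²(x² + y²). Each prime p ≡ 1 (mod 4) is itself a sum of two squares; find a² by testing p − a² for a perfect square:
  37: 37 − 1² = 36 = 6² ⇒ 37 = 1² + 6².
  41: 41 − 1² = 40, 41 − 2² = 37, 41 − 3² = 32, 41 − 4² = 25 = 5² ⇒ 41 = 4² + 5².
  Combine using the Brahmagupta–Fibonacci identity (a² + b²)(c² + d²) = (ac − bd)² + (ad + bc)² = (ac + bd)² + (ad − bc)²:
  37 · 41 = 1517: from (1² + 6²)(4² + 5²), take (1·4 − 6·5, 1·5 + 6·4) = (4 − 30, 5 + 24) = (-26, 29); dropping signs (only squares matter) gives (26, 29); check 26² + 29² = 676 + 841 = 1517 ✓.
  Scale by k = 5: (5·26, 5·29) = (130, 145).
Step 4: Order so x ≤ y and verify: 130² + 145² = 16900 + 21025 = 37925 = n. ✓

n = 37925 = 130² + 145² (one valid representation with x ≤ y).


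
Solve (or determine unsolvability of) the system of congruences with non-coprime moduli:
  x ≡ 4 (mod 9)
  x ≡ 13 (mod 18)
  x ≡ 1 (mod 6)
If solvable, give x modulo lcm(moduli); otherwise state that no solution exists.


Moduli 9, 18, 6 are not pairwise coprime, so CRT works modulo lcm(m_i) when all pairwise compatibility conditions hold.
Pairwise compatibility: gcd(m_i, m_j) must divide a_i - a_j for every pair.
Merge one congruence at a time:
  Start: x ≡ 4 (mod 9).
  Combine with x ≡ 13 (mod 18): gcd(9, 18) = 9; 13 - 4 = 9, which IS divisible by 9, so compatible.
    Write x = 4 + 9·t and substitute into x ≡ 13 (mod 18): 9·t ≡ 13 − 4 = 9 (mod 18).
    Divide the congruence (and modulus) by g = 9: 1·t ≡ 1 (mod 2).
    So t ≡ 1 (mod 2).
    Then x = 4 + 9·1 = 13, valid modulo lcm(9, 18) = 18: x ≡ 13 (mod 18).
  Combine with x ≡ 1 (mod 6): gcd(18, 6) = 6; 1 - 13 = -12, which IS divisible by 6, so compatible.
    Write x = 13 + 18·t and substitute into x ≡ 1 (mod 6): 18·t ≡ 1 − 13 = -12 (mod 6).
    Divide the congruence (and modulus) by g = 6: 3·t ≡ -2 (mod 1).
    Modulo 1 every t works; take t = 0.
    Then x = 13 + 18·0 = 13, valid modulo lcm(18, 6) = 18: x ≡ 13 (mod 18).
Verify: 13 mod 9 = 4, 13 mod 18 = 13, 13 mod 6 = 1.

x ≡ 13 (mod 18).


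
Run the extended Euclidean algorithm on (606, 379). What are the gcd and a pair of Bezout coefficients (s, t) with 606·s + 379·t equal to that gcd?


Euclidean algorithm on (606, 379) — divide until remainder is 0:
  606 = 1 · 379 + 227
  379 = 1 · 227 + 152
  227 = 1 · 152 + 75
  152 = 2 · 75 + 2
  75 = 37 · 2 + 1
  2 = 2 · 1 + 0
gcd(606, 379) = 1.
Track Bezout coefficients alongside the remainders: start with r₀ = 606 = a·1 + b·0 (s = 1, t = 0) and r₁ = 379 = a·0 + b·1 (s = 0, t = 1); each new remainder r_{k+1} = r_{k-1} − q_k·r_k inherits s_{k+1} = s_{k-1} − q_k·s_k, t_{k+1} = t_{k-1} − q_k·t_k, so r_k = a·s_k + b·t_k at every step:
  q = 1: r = 227, s = 1 − 1·0 = 1, t = 0 − 1·1 = -1  (check: 606·1 + 379·(-1) = 227)
  q = 1: r = 152, s = 0 − 1·1 = -1, t = 1 − 1·(-1) = 2  (check: 606·(-1) + 379·2 = 152)
  q = 1: r = 75, s = 1 − 1·(-1) = 2, t = -1 − 1·2 = -3  (check: 606·2 + 379·(-3) = 75)
  q = 2: r = 2, s = -1 − 2·2 = -5, t = 2 − 2·(-3) = 8  (check: 606·(-5) + 379·8 = 2)
  q = 37: r = 1, s = 2 − 37·(-5) = 187, t = -3 − 37·8 = -299  (check: 606·187 + 379·(-299) = 1)
The row with r = 1 (the gcd) gives the Bezout coefficients s = 187, t = -299.
Result: 606 · (187) + 379 · (-299) = 1.

gcd(606, 379) = 1; s = 187, t = -299 (check: 606·187 + 379·(-299) = 1).


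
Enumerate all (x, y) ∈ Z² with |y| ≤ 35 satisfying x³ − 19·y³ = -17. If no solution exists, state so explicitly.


The equation is x³ - 19y³ = -17. For fixed y, x³ = 19·y³ − 17, so a solution requires the RHS to be a perfect cube.
Strategy: iterate y from -35 to 35, compute RHS = 19·y³ − 17, and check whether it is a (positive or negative) perfect cube.
Check small values of y:
  y = 0: RHS = -17 is not a perfect cube.
  y = 1: RHS = 2 is not a perfect cube.
  y = -1: RHS = -36 is not a perfect cube.
  y = 2: RHS = 135 is not a perfect cube.
  y = -2: RHS = -169 is not a perfect cube.
  y = 3: RHS = 496 is not a perfect cube.
  y = -3: RHS = -530 is not a perfect cube.
Continuing the search up to |y| = 35 finds no solutions either.
No (x, y) in the scanned range satisfies the equation.

No integer solutions with |y| ≤ 35.


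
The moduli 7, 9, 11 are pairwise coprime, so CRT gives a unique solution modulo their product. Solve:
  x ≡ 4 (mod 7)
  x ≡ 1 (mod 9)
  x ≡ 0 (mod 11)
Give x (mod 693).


Moduli 7, 9, 11 are pairwise coprime; by CRT there is a unique solution modulo M = 7 · 9 · 11 = 693.
Solve pairwise, accumulating the modulus:
  Start with x ≡ 4 (mod 7).
  Combine with x ≡ 1 (mod 9): since gcd(7, 9) = 1, we get a unique residue mod 63.
    Write x = 4 + 7·t and substitute into x ≡ 1 (mod 9): 7·t ≡ 1 − 4 = -3 (mod 9).
    Reduce coefficients mod 9: 7·t ≡ 6 (mod 9).
    The inverse of 7 mod 9 is 4 (since 7·4 = 28 = 3·9 + 1), so t ≡ 4·6 = 24 ≡ 6 (mod 9).
    Then x = 4 + 7·6 = 46, valid modulo lcm(7, 9) = 63: x ≡ 46 (mod 63).
  Combine with x ≡ 0 (mod 11): since gcd(63, 11) = 1, we get a unique residue mod 693.
    Write x = 46 + 63·t and substitute into x ≡ 0 (mod 11): 63·t ≡ 0 − 46 = -46 (mod 11).
    Reduce coefficients mod 11: 8·t ≡ 9 (mod 11).
    The inverse of 8 mod 11 is 7 (since 8·7 = 56 = 5·11 + 1), so t ≡ 7·9 = 63 ≡ 8 (mod 11).
    Then x = 46 + 63·8 = 550, valid modulo lcm(63, 11) = 693: x ≡ 550 (mod 693).
Verify: 550 mod 7 = 4 ✓, 550 mod 9 = 1 ✓, 550 mod 11 = 0 ✓.

x ≡ 550 (mod 693).


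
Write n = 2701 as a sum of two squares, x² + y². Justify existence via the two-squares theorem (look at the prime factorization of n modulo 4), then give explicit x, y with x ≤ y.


Step 1: Factor n = 2701 = 37 · 73.
Step 2: Check the mod-4 condition on each prime factor: 37 ≡ 1 (mod 4), exponent 1; 73 ≡ 1 (mod 4), exponent 1.
All primes ≡ 3 (mod 4) appear to even exponent (or don't appear), so by the two-squares theorem n IS expressible as a sum of two squares.
Step 3: Build a representation. Here n = 37 · 73 is a product of primes ≡ 1 (mod 4). Each prime p ≡ 1 (mod 4) is itself a sum of two squares; find a² by testing p − a² for a perfect square:
  37: 37 − 1² = 36 = 6² ⇒ 37 = 1² + 6².
  73: 73 − 1² = 72, 73 − 2² = 69, 73 − 3² = 64 = 8² ⇒ 73 = 3² + 8².
  Combine using the Brahmagupta–Fibonacci identity (a² + b²)(c² + d²) = (ac − bd)² + (ad + bc)² = (ac + bd)² + (ad − bc)²:
  37 · 73 = 2701: from (1² + 6²)(3² + 8²), take (1·3 − 6·8, 1·8 + 6·3) = (3 − 48, 8 + 18) = (-45, 26); dropping signs (only squares matter) gives (45, 26); check 45² + 26² = 2025 + 676 = 2701 ✓.
Step 4: Order so x ≤ y and verify: 26² + 45² = 676 + 2025 = 2701 = n. ✓

n = 2701 = 26² + 45² (one valid representation with x ≤ y).


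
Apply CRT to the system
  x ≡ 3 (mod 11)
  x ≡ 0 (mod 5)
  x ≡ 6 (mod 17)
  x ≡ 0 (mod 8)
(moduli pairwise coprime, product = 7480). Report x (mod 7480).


Product of moduli M = 11 · 5 · 17 · 8 = 7480.
Merge one congruence at a time:
  Start: x ≡ 3 (mod 11).
  Combine with x ≡ 0 (mod 5); new modulus lcm = 55.
    Write x = 3 + 11·t and substitute into x ≡ 0 (mod 5): 11·t ≡ 0 − 3 = -3 (mod 5).
    Reduce coefficients mod 5: 1·t ≡ 2 (mod 5).
    So t ≡ 2 (mod 5).
    Then x = 3 + 11·2 = 25, valid modulo lcm(11, 5) = 55: x ≡ 25 (mod 55).
  Combine with x ≡ 6 (mod 17); new modulus lcm = 935.
    Write x = 25 + 55·t and substitute into x ≡ 6 (mod 17): 55·t ≡ 6 − 25 = -19 (mod 17).
    Reduce coefficients mod 17: 4·t ≡ 15 (mod 17).
    The inverse of 4 mod 17 is 13 (since 4·13 = 52 = 3·17 + 1), so t ≡ 13·15 = 195 ≡ 8 (mod 17).
    Then x = 25 + 55·8 = 465, valid modulo lcm(55, 17) = 935: x ≡ 465 (mod 935).
  Combine with x ≡ 0 (mod 8); new modulus lcm = 7480.
    Write x = 465 + 935·t and substitute into x ≡ 0 (mod 8): 935·t ≡ 0 − 465 = -465 (mod 8).
    Reduce coefficients mod 8: 7·t ≡ 7 (mod 8).
    The inverse of 7 mod 8 is 7 (since 7·7 = 49 = 6·8 + 1), so t ≡ 7·7 = 49 ≡ 1 (mod 8).
    Then x = 465 + 935·1 = 1400, valid modulo lcm(935, 8) = 7480: x ≡ 1400 (mod 7480).
Verify against each original: 1400 mod 11 = 3, 1400 mod 5 = 0, 1400 mod 17 = 6, 1400 mod 8 = 0.

x ≡ 1400 (mod 7480).


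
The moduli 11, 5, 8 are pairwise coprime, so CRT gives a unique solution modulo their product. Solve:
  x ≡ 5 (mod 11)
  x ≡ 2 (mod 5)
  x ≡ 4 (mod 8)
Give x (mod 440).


Moduli 11, 5, 8 are pairwise coprime; by CRT there is a unique solution modulo M = 11 · 5 · 8 = 440.
Solve pairwise, accumulating the modulus:
  Start with x ≡ 5 (mod 11).
  Combine with x ≡ 2 (mod 5): since gcd(11, 5) = 1, we get a unique residue mod 55.
    Write x = 5 + 11·t and substitute into x ≡ 2 (mod 5): 11·t ≡ 2 − 5 = -3 (mod 5).
    Reduce coefficients mod 5: 1·t ≡ 2 (mod 5).
    So t ≡ 2 (mod 5).
    Then x = 5 + 11·2 = 27, valid modulo lcm(11, 5) = 55: x ≡ 27 (mod 55).
  Combine with x ≡ 4 (mod 8): since gcd(55, 8) = 1, we get a unique residue mod 440.
    Write x = 27 + 55·t and substitute into x ≡ 4 (mod 8): 55·t ≡ 4 − 27 = -23 (mod 8).
    Reduce coefficients mod 8: 7·t ≡ 1 (mod 8).
    The inverse of 7 mod 8 is 7 (since 7·7 = 49 = 6·8 + 1), so t ≡ 7·1 = 7 ≡ 7 (mod 8).
    Then x = 27 + 55·7 = 412, valid modulo lcm(55, 8) = 440: x ≡ 412 (mod 440).
Verify: 412 mod 11 = 5 ✓, 412 mod 5 = 2 ✓, 412 mod 8 = 4 ✓.

x ≡ 412 (mod 440).


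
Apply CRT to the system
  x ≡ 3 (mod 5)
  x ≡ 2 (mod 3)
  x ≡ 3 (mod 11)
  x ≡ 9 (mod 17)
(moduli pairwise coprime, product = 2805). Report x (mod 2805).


Product of moduli M = 5 · 3 · 11 · 17 = 2805.
Merge one congruence at a time:
  Start: x ≡ 3 (mod 5).
  Combine with x ≡ 2 (mod 3); new modulus lcm = 15.
    Write x = 3 + 5·t and substitute into x ≡ 2 (mod 3): 5·t ≡ 2 − 3 = -1 (mod 3).
    Reduce coefficients mod 3: 2·t ≡ 2 (mod 3).
    The inverse of 2 mod 3 is 2 (since 2·2 = 4 = 1·3 + 1), so t ≡ 2·2 = 4 ≡ 1 (mod 3).
    Then x = 3 + 5·1 = 8, valid modulo lcm(5, 3) = 15: x ≡ 8 (mod 15).
  Combine with x ≡ 3 (mod 11); new modulus lcm = 165.
    Write x = 8 + 15·t and substitute into x ≡ 3 (mod 11): 15·t ≡ 3 − 8 = -5 (mod 11).
    Reduce coefficients mod 11: 4·t ≡ 6 (mod 11).
    The inverse of 4 mod 11 is 3 (since 4·3 = 12 = 1·11 + 1), so t ≡ 3·6 = 18 ≡ 7 (mod 11).
    Then x = 8 + 15·7 = 113, valid modulo lcm(15, 11) = 165: x ≡ 113 (mod 165).
  Combine with x ≡ 9 (mod 17); new modulus lcm = 2805.
    Write x = 113 + 165·t and substitute into x ≡ 9 (mod 17): 165·t ≡ 9 − 113 = -104 (mod 17).
    Reduce coefficients mod 17: 12·t ≡ 15 (mod 17).
    The inverse of 12 mod 17 is 10 (since 12·10 = 120 = 7·17 + 1), so t ≡ 10·15 = 150 ≡ 14 (mod 17).
    Then x = 113 + 165·14 = 2423, valid modulo lcm(165, 17) = 2805: x ≡ 2423 (mod 2805).
Verify against each original: 2423 mod 5 = 3, 2423 mod 3 = 2, 2423 mod 11 = 3, 2423 mod 17 = 9.

x ≡ 2423 (mod 2805).


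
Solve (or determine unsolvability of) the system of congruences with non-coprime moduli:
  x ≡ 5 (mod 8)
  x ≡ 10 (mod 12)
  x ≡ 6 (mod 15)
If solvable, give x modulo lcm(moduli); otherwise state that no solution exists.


Moduli 8, 12, 15 are not pairwise coprime, so CRT works modulo lcm(m_i) when all pairwise compatibility conditions hold.
Pairwise compatibility: gcd(m_i, m_j) must divide a_i - a_j for every pair.
Merge one congruence at a time:
  Start: x ≡ 5 (mod 8).
  Combine with x ≡ 10 (mod 12): gcd(8, 12) = 4, and 10 - 5 = 5 is NOT divisible by 4.
    ⇒ system is inconsistent (no integer solution).

No solution (the system is inconsistent).


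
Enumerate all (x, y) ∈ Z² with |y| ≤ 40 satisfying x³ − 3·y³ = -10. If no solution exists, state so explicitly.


The equation is x³ - 3y³ = -10. For fixed y, x³ = 3·y³ − 10, so a solution requires the RHS to be a perfect cube.
Strategy: iterate y from -40 to 40, compute RHS = 3·y³ − 10, and check whether it is a (positive or negative) perfect cube.
Check small values of y:
  y = 0: RHS = -10 is not a perfect cube.
  y = 1: RHS = -7 is not a perfect cube.
  y = -1: RHS = -13 is not a perfect cube.
  y = 2: RHS = 14 is not a perfect cube.
  y = -2: RHS = -34 is not a perfect cube.
  y = 3: RHS = 71 is not a perfect cube.
  y = -3: RHS = -91 is not a perfect cube.
Continuing, at y = -9: RHS = -2197 = (-13)³ ⇒ x = -13 works.
Searching the remaining y in |y| ≤ 40 finds no further solutions.
Collected solutions: (-13, -9).

Solutions (with |y| ≤ 40): (-13, -9).


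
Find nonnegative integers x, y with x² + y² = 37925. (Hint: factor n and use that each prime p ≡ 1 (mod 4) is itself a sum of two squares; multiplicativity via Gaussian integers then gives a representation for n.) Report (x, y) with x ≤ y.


Step 1: Factor n = 37925 = 5^2 · 37 · 41.
Step 2: Check the mod-4 condition on each prime factor: 5 ≡ 1 (mod 4), exponent 2; 37 ≡ 1 (mod 4), exponent 1; 41 ≡ 1 (mod 4), exponent 1.
All primes ≡ 3 (mod 4) appear to even exponent (or don't appear), so by the two-squares theorem n IS expressible as a sum of two squares.
Step 3: Build a representation. Group n = k² · m with k = 5 and m = 37 · 41 = 1517 (a product of primes ≡ 1 (mod 4)); a representation of m scales to one of n via (k·x)² + (k·y)² = k²(x² + y²). Each prime p ≡ 1 (mod 4) is itself a sum of two squares; find a² by testing p − a² for a perfect square:
  37: 37 − 1² = 36 = 6² ⇒ 37 = 1² + 6².
  41: 41 − 1² = 40, 41 − 2² = 37, 41 − 3² = 32, 41 − 4² = 25 = 5² ⇒ 41 = 4² + 5².
  Combine using the Brahmagupta–Fibonacci identity (a² + b²)(c² + d²) = (ac − bd)² + (ad + bc)² = (ac + bd)² + (ad − bc)²:
  37 · 41 = 1517: from (1² + 6²)(4² + 5²), take (1·4 − 6·5, 1·5 + 6·4) = (4 − 30, 5 + 24) = (-26, 29); dropping signs (only squares matter) gives (26, 29); check 26² + 29² = 676 + 841 = 1517 ✓.
  Scale by k = 5: (5·26, 5·29) = (130, 145).
Step 4: Order so x ≤ y and verify: 130² + 145² = 16900 + 21025 = 37925 = n. ✓

n = 37925 = 130² + 145² (one valid representation with x ≤ y).


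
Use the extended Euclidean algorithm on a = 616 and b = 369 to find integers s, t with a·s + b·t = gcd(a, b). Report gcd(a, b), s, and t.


Euclidean algorithm on (616, 369) — divide until remainder is 0:
  616 = 1 · 369 + 247
  369 = 1 · 247 + 122
  247 = 2 · 122 + 3
  122 = 40 · 3 + 2
  3 = 1 · 2 + 1
  2 = 2 · 1 + 0
gcd(616, 369) = 1.
Track Bezout coefficients alongside the remainders: start with r₀ = 616 = a·1 + b·0 (s = 1, t = 0) and r₁ = 369 = a·0 + b·1 (s = 0, t = 1); each new remainder r_{k+1} = r_{k-1} − q_k·r_k inherits s_{k+1} = s_{k-1} − q_k·s_k, t_{k+1} = t_{k-1} − q_k·t_k, so r_k = a·s_k + b·t_k at every step:
  q = 1: r = 247, s = 1 − 1·0 = 1, t = 0 − 1·1 = -1  (check: 616·1 + 369·(-1) = 247)
  q = 1: r = 122, s = 0 − 1·1 = -1, t = 1 − 1·(-1) = 2  (check: 616·(-1) + 369·2 = 122)
  q = 2: r = 3, s = 1 − 2·(-1) = 3, t = -1 − 2·2 = -5  (check: 616·3 + 369·(-5) = 3)
  q = 40: r = 2, s = -1 − 40·3 = -121, t = 2 − 40·(-5) = 202  (check: 616·(-121) + 369·202 = 2)
  q = 1: r = 1, s = 3 − 1·(-121) = 124, t = -5 − 1·202 = -207  (check: 616·124 + 369·(-207) = 1)
The row with r = 1 (the gcd) gives the Bezout coefficients s = 124, t = -207.
Result: 616 · (124) + 369 · (-207) = 1.

gcd(616, 369) = 1; s = 124, t = -207 (check: 616·124 + 369·(-207) = 1).


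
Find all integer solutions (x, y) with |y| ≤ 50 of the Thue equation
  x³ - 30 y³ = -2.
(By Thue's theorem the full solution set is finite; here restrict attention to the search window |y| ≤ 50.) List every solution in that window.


The equation is x³ - 30y³ = -2. For fixed y, x³ = 30·y³ − 2, so a solution requires the RHS to be a perfect cube.
Strategy: iterate y from -50 to 50, compute RHS = 30·y³ − 2, and check whether it is a (positive or negative) perfect cube.
Check small values of y:
  y = 0: RHS = -2 is not a perfect cube.
  y = 1: RHS = 28 is not a perfect cube.
  y = -1: RHS = -32 is not a perfect cube.
  y = 2: RHS = 238 is not a perfect cube.
  y = -2: RHS = -242 is not a perfect cube.
  y = 3: RHS = 808 is not a perfect cube.
  y = -3: RHS = -812 is not a perfect cube.
Continuing the search up to |y| = 50 finds no solutions either.
No (x, y) in the scanned range satisfies the equation.

No integer solutions with |y| ≤ 50.


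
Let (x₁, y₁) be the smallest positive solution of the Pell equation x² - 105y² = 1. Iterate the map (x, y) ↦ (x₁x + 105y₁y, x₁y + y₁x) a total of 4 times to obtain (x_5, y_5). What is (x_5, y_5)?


Step 1: Find the fundamental solution (x₁, y₁) of x² - 105y² = 1.
  Expand √105 as a continued fraction. a₀ = ⌊√105⌋ = 10; iterate m_{k+1} = d_k·a_k − m_k, d_{k+1} = (105 − m_{k+1}²)/d_k, a_{k+1} = ⌊(a₀ + m_{k+1})/d_{k+1}⌋ (starting m₀ = 0, d₀ = 1), with convergents p_k = a_k·p_{k-1} + p_{k-2}, q_k = a_k·q_{k-1} + q_{k-2} (p₋₁ = 1, q₋₁ = 0):
  k = 0: a₀ = 10; p₀/q₀ = 10/1; p₀² − 105·q₀² = 100 − 105 = -5.
  k = 1: m = 10, d = 5, a = ⌊(10 + 10)/5⌋ = 4; p/q = (4·10 + 1)/(4·1 + 0) = 41/4; p² − 105·q² = 1681 − 1680 = 1.
  The first convergent with p² − 105·q² = 1 gives the fundamental solution (x₁, y₁) = (41, 4).
Step 2: Apply the recurrence (x_{n+1}, y_{n+1}) = (x₁x_n + 105y₁y_n, x₁y_n + y₁x_n) repeatedly.
  From (x_1, y_1) = (41, 4): x_2 = 41·41 + 105·4·4 = 3361; y_2 = 41·4 + 4·41 = 328.
  From (x_2, y_2) = (3361, 328): x_3 = 41·3361 + 105·4·328 = 275561; y_3 = 41·328 + 4·3361 = 26892.
  From (x_3, y_3) = (275561, 26892): x_4 = 41·275561 + 105·4·26892 = 22592641; y_4 = 41·26892 + 4·275561 = 2204816.
  From (x_4, y_4) = (22592641, 2204816): x_5 = 41·22592641 + 105·4·2204816 = 1852321001; y_5 = 41·2204816 + 4·22592641 = 180768020.
Step 3: Verify x_5² - 105·y_5² = 3431093090745642001 - 3431093090745642000 = 1 (should be 1). ✓

(x_1, y_1) = (41, 4); (x_5, y_5) = (1852321001, 180768020).


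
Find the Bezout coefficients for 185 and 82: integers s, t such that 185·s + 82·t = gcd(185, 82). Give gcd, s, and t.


Euclidean algorithm on (185, 82) — divide until remainder is 0:
  185 = 2 · 82 + 21
  82 = 3 · 21 + 19
  21 = 1 · 19 + 2
  19 = 9 · 2 + 1
  2 = 2 · 1 + 0
gcd(185, 82) = 1.
Track Bezout coefficients alongside the remainders: start with r₀ = 185 = a·1 + b·0 (s = 1, t = 0) and r₁ = 82 = a·0 + b·1 (s = 0, t = 1); each new remainder r_{k+1} = r_{k-1} − q_k·r_k inherits s_{k+1} = s_{k-1} − q_k·s_k, t_{k+1} = t_{k-1} − q_k·t_k, so r_k = a·s_k + b·t_k at every step:
  q = 2: r = 21, s = 1 − 2·0 = 1, t = 0 − 2·1 = -2  (check: 185·1 + 82·(-2) = 21)
  q = 3: r = 19, s = 0 − 3·1 = -3, t = 1 − 3·(-2) = 7  (check: 185·(-3) + 82·7 = 19)
  q = 1: r = 2, s = 1 − 1·(-3) = 4, t = -2 − 1·7 = -9  (check: 185·4 + 82·(-9) = 2)
  q = 9: r = 1, s = -3 − 9·4 = -39, t = 7 − 9·(-9) = 88  (check: 185·(-39) + 82·88 = 1)
The row with r = 1 (the gcd) gives the Bezout coefficients s = -39, t = 88.
Result: 185 · (-39) + 82 · (88) = 1.

gcd(185, 82) = 1; s = -39, t = 88 (check: 185·(-39) + 82·88 = 1).


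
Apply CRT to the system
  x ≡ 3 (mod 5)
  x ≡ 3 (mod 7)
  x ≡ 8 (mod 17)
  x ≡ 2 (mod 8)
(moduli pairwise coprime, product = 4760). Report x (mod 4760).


Product of moduli M = 5 · 7 · 17 · 8 = 4760.
Merge one congruence at a time:
  Start: x ≡ 3 (mod 5).
  Combine with x ≡ 3 (mod 7); new modulus lcm = 35.
    Write x = 3 + 5·t and substitute into x ≡ 3 (mod 7): 5·t ≡ 3 − 3 = 0 (mod 7).
    The inverse of 5 mod 7 is 3 (since 5·3 = 15 = 2·7 + 1), so t ≡ 3·0 = 0 ≡ 0 (mod 7).
    Then x = 3 + 5·0 = 3, valid modulo lcm(5, 7) = 35: x ≡ 3 (mod 35).
  Combine with x ≡ 8 (mod 17); new modulus lcm = 595.
    Write x = 3 + 35·t and substitute into x ≡ 8 (mod 17): 35·t ≡ 8 − 3 = 5 (mod 17).
    Reduce coefficients mod 17: 1·t ≡ 5 (mod 17).
    So t ≡ 5 (mod 17).
    Then x = 3 + 35·5 = 178, valid modulo lcm(35, 17) = 595: x ≡ 178 (mod 595).
  Combine with x ≡ 2 (mod 8); new modulus lcm = 4760.
    Write x = 178 + 595·t and substitute into x ≡ 2 (mod 8): 595·t ≡ 2 − 178 = -176 (mod 8).
    Reduce coefficients mod 8: 3·t ≡ 0 (mod 8).
    The inverse of 3 mod 8 is 3 (since 3·3 = 9 = 1·8 + 1), so t ≡ 3·0 = 0 ≡ 0 (mod 8).
    Then x = 178 + 595·0 = 178, valid modulo lcm(595, 8) = 4760: x ≡ 178 (mod 4760).
Verify against each original: 178 mod 5 = 3, 178 mod 7 = 3, 178 mod 17 = 8, 178 mod 8 = 2.

x ≡ 178 (mod 4760).


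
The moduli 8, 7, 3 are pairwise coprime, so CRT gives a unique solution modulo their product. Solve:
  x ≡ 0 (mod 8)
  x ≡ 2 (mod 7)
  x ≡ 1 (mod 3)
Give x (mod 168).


Moduli 8, 7, 3 are pairwise coprime; by CRT there is a unique solution modulo M = 8 · 7 · 3 = 168.
Solve pairwise, accumulating the modulus:
  Start with x ≡ 0 (mod 8).
  Combine with x ≡ 2 (mod 7): since gcd(8, 7) = 1, we get a unique residue mod 56.
    Write x = 0 + 8·t and substitute into x ≡ 2 (mod 7): 8·t ≡ 2 − 0 = 2 (mod 7).
    Reduce coefficients mod 7: 1·t ≡ 2 (mod 7).
    So t ≡ 2 (mod 7).
    Then x = 0 + 8·2 = 16, valid modulo lcm(8, 7) = 56: x ≡ 16 (mod 56).
  Combine with x ≡ 1 (mod 3): since gcd(56, 3) = 1, we get a unique residue mod 168.
    Write x = 16 + 56·t and substitute into x ≡ 1 (mod 3): 56·t ≡ 1 − 16 = -15 (mod 3).
    Reduce coefficients mod 3: 2·t ≡ 0 (mod 3).
    The inverse of 2 mod 3 is 2 (since 2·2 = 4 = 1·3 + 1), so t ≡ 2·0 = 0 ≡ 0 (mod 3).
    Then x = 16 + 56·0 = 16, valid modulo lcm(56, 3) = 168: x ≡ 16 (mod 168).
Verify: 16 mod 8 = 0 ✓, 16 mod 7 = 2 ✓, 16 mod 3 = 1 ✓.

x ≡ 16 (mod 168).


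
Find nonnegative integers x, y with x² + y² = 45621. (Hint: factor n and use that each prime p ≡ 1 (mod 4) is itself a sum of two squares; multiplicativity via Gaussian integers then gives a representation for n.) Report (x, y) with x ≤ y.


Step 1: Factor n = 45621 = 3^2 · 37 · 137.
Step 2: Check the mod-4 condition on each prime factor: 3 ≡ 3 (mod 4), exponent 2 (must be even); 37 ≡ 1 (mod 4), exponent 1; 137 ≡ 1 (mod 4), exponent 1.
All primes ≡ 3 (mod 4) appear to even exponent (or don't appear), so by the two-squares theorem n IS expressible as a sum of two squares.
Step 3: Build a representation. Group n = k² · m with k = 3 and m = 37 · 137 = 5069 (a product of primes ≡ 1 (mod 4)); a representation of m scales to one of n via (k·x)² + (k·y)² = k²(x² + y²). Each prime p ≡ 1 (mod 4) is itself a sum of two squares; find a² by testing p − a² for a perfect square:
  37: 37 − 1² = 36 = 6² ⇒ 37 = 1² + 6².
  137: 137 − 1² = 136, 137 − 2² = 133, 137 − 3² = 128, 137 − 4² = 121 = 11² ⇒ 137 = 4² + 11².
  Combine using the Brahmagupta–Fibonacci identity (a² + b²)(c² + d²) = (ac − bd)² + (ad + bc)² = (ac + bd)² + (ad − bc)²:
  37 · 137 = 5069: from (1² + 6²)(4² + 11²), take (1·4 − 6·11, 1·11 + 6·4) = (4 − 66, 11 + 24) = (-62, 35); dropping signs (only squares matter) gives (62, 35); check 62² + 35² = 3844 + 1225 = 5069 ✓.
  Scale by k = 3: (3·62, 3·35) = (186, 105).
Step 4: Order so x ≤ y and verify: 105² + 186² = 11025 + 34596 = 45621 = n. ✓

n = 45621 = 105² + 186² (one valid representation with x ≤ y).


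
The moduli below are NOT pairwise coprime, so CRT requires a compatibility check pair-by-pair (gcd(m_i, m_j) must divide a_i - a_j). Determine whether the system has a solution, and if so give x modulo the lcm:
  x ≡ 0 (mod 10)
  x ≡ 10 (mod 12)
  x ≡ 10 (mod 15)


Moduli 10, 12, 15 are not pairwise coprime, so CRT works modulo lcm(m_i) when all pairwise compatibility conditions hold.
Pairwise compatibility: gcd(m_i, m_j) must divide a_i - a_j for every pair.
Merge one congruence at a time:
  Start: x ≡ 0 (mod 10).
  Combine with x ≡ 10 (mod 12): gcd(10, 12) = 2; 10 - 0 = 10, which IS divisible by 2, so compatible.
    Write x = 0 + 10·t and substitute into x ≡ 10 (mod 12): 10·t ≡ 10 − 0 = 10 (mod 12).
    Divide the congruence (and modulus) by g = 2: 5·t ≡ 5 (mod 6).
    The inverse of 5 mod 6 is 5 (since 5·5 = 25 = 4·6 + 1), so t ≡ 5·5 = 25 ≡ 1 (mod 6).
    Then x = 0 + 10·1 = 10, valid modulo lcm(10, 12) = 60: x ≡ 10 (mod 60).
  Combine with x ≡ 10 (mod 15): gcd(60, 15) = 15; 10 - 10 = 0, which IS divisible by 15, so compatible.
    Write x = 10 + 60·t and substitute into x ≡ 10 (mod 15): 60·t ≡ 10 − 10 = 0 (mod 15).
    Divide the congruence (and modulus) by g = 15: 4·t ≡ 0 (mod 1).
    Modulo 1 every t works; take t = 0.
    Then x = 10 + 60·0 = 10, valid modulo lcm(60, 15) = 60: x ≡ 10 (mod 60).
Verify: 10 mod 10 = 0, 10 mod 12 = 10, 10 mod 15 = 10.

x ≡ 10 (mod 60).


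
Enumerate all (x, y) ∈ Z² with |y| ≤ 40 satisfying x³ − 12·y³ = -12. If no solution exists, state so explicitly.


The equation is x³ - 12y³ = -12. For fixed y, x³ = 12·y³ − 12, so a solution requires the RHS to be a perfect cube.
Strategy: iterate y from -40 to 40, compute RHS = 12·y³ − 12, and check whether it is a (positive or negative) perfect cube.
Check small values of y:
  y = 0: RHS = -12 is not a perfect cube.
  y = 1: RHS = 0 = (0)³ ⇒ x = 0 works.
  y = -1: RHS = -24 is not a perfect cube.
  y = 2: RHS = 84 is not a perfect cube.
  y = -2: RHS = -108 is not a perfect cube.
  y = 3: RHS = 312 is not a perfect cube.
  y = -3: RHS = -336 is not a perfect cube.
Continuing the search up to |y| = 40 finds no further solutions beyond those listed.
Collected solutions: (0, 1).

Solutions (with |y| ≤ 40): (0, 1).


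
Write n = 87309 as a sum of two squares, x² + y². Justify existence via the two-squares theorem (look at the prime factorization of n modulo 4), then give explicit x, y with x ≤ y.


Step 1: Factor n = 87309 = 3^2 · 89 · 109.
Step 2: Check the mod-4 condition on each prime factor: 3 ≡ 3 (mod 4), exponent 2 (must be even); 89 ≡ 1 (mod 4), exponent 1; 109 ≡ 1 (mod 4), exponent 1.
All primes ≡ 3 (mod 4) appear to even exponent (or don't appear), so by the two-squares theorem n IS expressible as a sum of two squares.
Step 3: Build a representation. Group n = k² · m with k = 3 and m = 89 · 109 = 9701 (a product of primes ≡ 1 (mod 4)); a representation of m scales to one of n via (k·x)² + (k·y)² = k²(x² + y²). Each prime p ≡ 1 (mod 4) is itself a sum of two squares; find a² by testing p − a² for a perfect square:
  89: 89 − 1² = 88, 89 − 2² = 85, 89 − 3² = 80, 89 − 4² = 73, 89 − 5² = 64 = 8² ⇒ 89 = 5² + 8².
  109: 109 − 1² = 108, 109 − 2² = 105, 109 − 3² = 100 = 10² ⇒ 109 = 3² + 10².
  Combine using the Brahmagupta–Fibonacci identity (a² + b²)(c² + d²) = (ac − bd)² + (ad + bc)² = (ac + bd)² + (ad − bc)²:
  89 · 109 = 9701: from (5² + 8²)(3² + 10²), take (5·3 − 8·10, 5·10 + 8·3) = (15 − 80, 50 + 24) = (-65, 74); dropping signs (only squares matter) gives (65, 74); check 65² + 74² = 4225 + 5476 = 9701 ✓.
  Scale by k = 3: (3·65, 3·74) = (195, 222).
Step 4: Order so x ≤ y and verify: 195² + 222² = 38025 + 49284 = 87309 = n. ✓

n = 87309 = 195² + 222² (one valid representation with x ≤ y).


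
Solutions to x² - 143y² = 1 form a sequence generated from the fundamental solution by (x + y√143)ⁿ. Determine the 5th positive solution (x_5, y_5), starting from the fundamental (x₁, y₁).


Step 1: Find the fundamental solution (x₁, y₁) of x² - 143y² = 1.
  Expand √143 as a continued fraction. a₀ = ⌊√143⌋ = 11; iterate m_{k+1} = d_k·a_k − m_k, d_{k+1} = (143 − m_{k+1}²)/d_k, a_{k+1} = ⌊(a₀ + m_{k+1})/d_{k+1}⌋ (starting m₀ = 0, d₀ = 1), with convergents p_k = a_k·p_{k-1} + p_{k-2}, q_k = a_k·q_{k-1} + q_{k-2} (p₋₁ = 1, q₋₁ = 0):
  k = 0: a₀ = 11; p₀/q₀ = 11/1; p₀² − 143·q₀² = 121 − 143 = -22.
  k = 1: m = 11, d = 22, a = ⌊(11 + 11)/22⌋ = 1; p/q = (1·11 + 1)/(1·1 + 0) = 12/1; p² − 143·q² = 144 − 143 = 1.
  The first convergent with p² − 143·q² = 1 gives the fundamental solution (x₁, y₁) = (12, 1).
Step 2: Apply the recurrence (x_{n+1}, y_{n+1}) = (x₁x_n + 143y₁y_n, x₁y_n + y₁x_n) repeatedly.
  From (x_1, y_1) = (12, 1): x_2 = 12·12 + 143·1·1 = 287; y_2 = 12·1 + 1·12 = 24.
  From (x_2, y_2) = (287, 24): x_3 = 12·287 + 143·1·24 = 6876; y_3 = 12·24 + 1·287 = 575.
  From (x_3, y_3) = (6876, 575): x_4 = 12·6876 + 143·1·575 = 164737; y_4 = 12·575 + 1·6876 = 13776.
  From (x_4, y_4) = (164737, 13776): x_5 = 12·164737 + 143·1·13776 = 3946812; y_5 = 12·13776 + 1·164737 = 330049.
Step 3: Verify x_5² - 143·y_5² = 15577324963344 - 15577324963343 = 1 (should be 1). ✓

(x_1, y_1) = (12, 1); (x_5, y_5) = (3946812, 330049).


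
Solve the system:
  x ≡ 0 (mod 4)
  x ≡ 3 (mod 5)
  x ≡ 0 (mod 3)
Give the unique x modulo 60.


Moduli 4, 5, 3 are pairwise coprime; by CRT there is a unique solution modulo M = 4 · 5 · 3 = 60.
Solve pairwise, accumulating the modulus:
  Start with x ≡ 0 (mod 4).
  Combine with x ≡ 3 (mod 5): since gcd(4, 5) = 1, we get a unique residue mod 20.
    Write x = 0 + 4·t and substitute into x ≡ 3 (mod 5): 4·t ≡ 3 − 0 = 3 (mod 5).
    The inverse of 4 mod 5 is 4 (since 4·4 = 16 = 3·5 + 1), so t ≡ 4·3 = 12 ≡ 2 (mod 5).
    Then x = 0 + 4·2 = 8, valid modulo lcm(4, 5) = 20: x ≡ 8 (mod 20).
  Combine with x ≡ 0 (mod 3): since gcd(20, 3) = 1, we get a unique residue mod 60.
    Write x = 8 + 20·t and substitute into x ≡ 0 (mod 3): 20·t ≡ 0 − 8 = -8 (mod 3).
    Reduce coefficients mod 3: 2·t ≡ 1 (mod 3).
    The inverse of 2 mod 3 is 2 (since 2·2 = 4 = 1·3 + 1), so t ≡ 2·1 = 2 ≡ 2 (mod 3).
    Then x = 8 + 20·2 = 48, valid modulo lcm(20, 3) = 60: x ≡ 48 (mod 60).
Verify: 48 mod 4 = 0 ✓, 48 mod 5 = 3 ✓, 48 mod 3 = 0 ✓.

x ≡ 48 (mod 60).
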